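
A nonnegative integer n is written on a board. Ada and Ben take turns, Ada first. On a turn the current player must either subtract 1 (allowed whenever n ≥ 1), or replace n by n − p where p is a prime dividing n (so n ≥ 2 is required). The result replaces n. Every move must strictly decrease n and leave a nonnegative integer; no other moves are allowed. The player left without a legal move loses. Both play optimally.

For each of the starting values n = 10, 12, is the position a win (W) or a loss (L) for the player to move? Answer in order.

10: W, 12: L

Positions with no move are L. A position that does have a move is losing for the player to move precisely when every available move leads to a winning position for the opponent. Fill in the labels:
n=0: no move → L
n=1: reaches L-position 0 → W
n=2: reaches L-position 0 → W
n=3: reaches L-position 0 → W
n=4: only reaches 2(W), 3(W), all W → L
n=5: reaches L-position 0 → W
n=6: reaches L-position 4 → W
n=7: reaches L-position 0 → W
n=8: only reaches 6(W), 7(W), all W → L
n=9: reaches L-position 8 → W
n=10: reaches L-position 8 → W
n=11: reaches L-position 0 → W
n=12: only reaches 9(W), 10(W), 11(W), all W → L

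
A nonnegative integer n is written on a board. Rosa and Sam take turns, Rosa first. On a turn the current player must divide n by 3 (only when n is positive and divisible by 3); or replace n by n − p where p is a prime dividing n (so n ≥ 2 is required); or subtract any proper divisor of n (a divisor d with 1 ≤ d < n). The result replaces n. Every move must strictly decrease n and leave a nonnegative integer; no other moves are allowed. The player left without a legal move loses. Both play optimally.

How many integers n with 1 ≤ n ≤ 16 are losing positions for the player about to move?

4

Positions with no move are L. A position that does have a move is losing for the player to move precisely when every available move leads to a winning position for the opponent. Fill in the labels:
n=0: no move → L
n=1: no move → L
n=2: can move to 0, which is L ⇒ W
n=3: can move to 0, which is L ⇒ W
n=4: moves to 2(W), 3(W); every one is W ⇒ L
n=5: can move to 0, which is L ⇒ W
n=6: can move to 4, which is L ⇒ W
n=7: can move to 0, which is L ⇒ W
n=8: can move to 4, which is L ⇒ W
n=9: moves to 3(W), 6(W), 8(W); every one is W ⇒ L
n=10: can move to 9, which is L ⇒ W
n=11: can move to 0, which is L ⇒ W
n=12: can move to 4, which is L ⇒ W
n=13: can move to 0, which is L ⇒ W
n=14: moves to 7(W), 12(W), 13(W); every one is W ⇒ L
n=15: can move to 14, which is L ⇒ W
n=16: can move to 14, which is L ⇒ W
L entries with 1 ≤ n ≤ 16 (n=0 is outside the asked range and is not counted): n = 1, 4, 9, 14; that makes 4.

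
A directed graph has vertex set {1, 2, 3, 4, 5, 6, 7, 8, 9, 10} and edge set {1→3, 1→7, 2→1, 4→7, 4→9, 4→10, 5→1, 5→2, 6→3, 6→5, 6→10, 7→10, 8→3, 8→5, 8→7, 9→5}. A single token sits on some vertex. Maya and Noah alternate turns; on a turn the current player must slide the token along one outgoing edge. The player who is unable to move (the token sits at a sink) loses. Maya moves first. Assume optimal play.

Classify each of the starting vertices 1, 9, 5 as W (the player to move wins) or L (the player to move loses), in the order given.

Work bottom-up. With no move the player to move loses. Otherwise the position is W if at least one move leads to an L position for the opponent, and L if every move leads to a W.
Every edge goes from a vertex to one that appears earlier in the order 10, 3, 7, 1, 2, 5, 9, 6, 4, 8, so processing vertices in that order labels each vertex after all of its successors.
10: no outgoing edge → L
3: no outgoing edge → L
7: reaches L-position 10 → W
1: reaches L-position 3 → W
2: only reaches 1(W), which is W → L
5: reaches L-position 2 → W
9: only reaches 5(W), which is W → L
6: reaches L-position 3 → W
4: reaches L-position 9 → W
8: reaches L-position 3 → W

1: W, 9: L, 5: W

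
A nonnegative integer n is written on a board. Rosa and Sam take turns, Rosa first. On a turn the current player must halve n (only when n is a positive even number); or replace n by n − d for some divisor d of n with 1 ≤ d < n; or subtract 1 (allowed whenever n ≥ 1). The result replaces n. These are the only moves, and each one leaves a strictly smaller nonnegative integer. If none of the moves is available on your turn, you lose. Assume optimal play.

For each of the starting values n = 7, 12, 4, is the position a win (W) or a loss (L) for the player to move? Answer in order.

7: L, 12: W, 4: W

Build the W/L table. Terminal = L. A non-terminal position is W if it has a move to some L; otherwise it is L.
n=0: no move → L
n=1: →0(L), so W
n=2: →1(W) only, which is W, so L
n=3: →2(L), so W
n=4: →2(L), so W
n=5: →4(W) only, which is W, so L
n=6: →5(L), so W
n=7: →6(W) only, which is W, so L
n=8: →7(L), so W
n=9: →6(W), 8(W) — all W, so L
n=10: →5(L), so W
n=11: →10(W) only, which is W, so L
n=12: →9(L), so W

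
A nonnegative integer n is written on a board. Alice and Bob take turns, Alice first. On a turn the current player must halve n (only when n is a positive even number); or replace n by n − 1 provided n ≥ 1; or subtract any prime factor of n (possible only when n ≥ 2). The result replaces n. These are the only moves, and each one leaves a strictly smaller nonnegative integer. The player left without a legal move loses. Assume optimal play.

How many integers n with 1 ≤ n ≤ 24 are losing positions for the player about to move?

Work bottom-up. With no move the player to move loses. Otherwise the position is W if at least one move leads to an L position for the opponent, and L if every move leads to a W.
n=0: no move → L
n=1: can move to 0, which is L ⇒ W
n=2: can move to 0, which is L ⇒ W
n=3: can move to 0, which is L ⇒ W
n=4: moves to 2(W), 3(W); every one is W ⇒ L
n=5: can move to 0, which is L ⇒ W
n=6: can move to 4, which is L ⇒ W
n=7: can move to 0, which is L ⇒ W
n=8: can move to 4, which is L ⇒ W
n=9: moves to 6(W), 8(W); every one is W ⇒ L
n=10: can move to 9, which is L ⇒ W
n=11: can move to 0, which is L ⇒ W
n=12: can move to 9, which is L ⇒ W
n=13: can move to 0, which is L ⇒ W
n=14: moves to 7(W), 12(W), 13(W); every one is W ⇒ L
n=15: can move to 14, which is L ⇒ W
n=16: can move to 14, which is L ⇒ W
n=17: can move to 0, which is L ⇒ W
n=18: can move to 9, which is L ⇒ W
n=19: can move to 0, which is L ⇒ W
n=20: moves to 10(W), 15(W), 18(W), 19(W); every one is W ⇒ L
n=21: can move to 14, which is L ⇒ W
n=22: can move to 20, which is L ⇒ W
n=23: can move to 0, which is L ⇒ W
n=24: moves to 12(W), 21(W), 22(W), 23(W); every one is W ⇒ L
L entries with 1 ≤ n ≤ 24 (n=0 is outside the asked range and is not counted): n = 4, 9, 14, 20, 24; that makes 5.

5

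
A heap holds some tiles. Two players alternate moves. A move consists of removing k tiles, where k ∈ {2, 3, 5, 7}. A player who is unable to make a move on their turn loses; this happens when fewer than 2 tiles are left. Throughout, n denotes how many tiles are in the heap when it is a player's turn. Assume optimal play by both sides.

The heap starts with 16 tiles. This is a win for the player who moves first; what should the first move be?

Remove 7, leaving 9.

Label each position W (a win for the player to move) or L (a loss). A position with no legal move is L; any other position is W exactly when some move reaches an L, and L when every move reaches a W.
n=0: no move → L
n=1: no move → L
n=2: W (go to 0, an L position)
n=3: W (go to 1, an L position)
n=4: W (go to 1, an L position)
n=5: W (go to 0, an L position)
n=6: W (go to 1, an L position)
n=7: W (go to 0, an L position)
n=8: W (go to 1, an L position)
n=9: L (options 7(W), 6(W), 4(W), 2(W) are all W)
n=10: L (options 8(W), 7(W), 5(W), 3(W) are all W)
n=11: W (go to 9, an L position)
n=12: W (go to 10, an L position)
n=13: W (go to 10, an L position)
n=14: W (go to 9, an L position)
n=15: W (go to 10, an L position)
n=16: W (go to 9, an L position)
From 16, the L positions reachable in one move are: 9.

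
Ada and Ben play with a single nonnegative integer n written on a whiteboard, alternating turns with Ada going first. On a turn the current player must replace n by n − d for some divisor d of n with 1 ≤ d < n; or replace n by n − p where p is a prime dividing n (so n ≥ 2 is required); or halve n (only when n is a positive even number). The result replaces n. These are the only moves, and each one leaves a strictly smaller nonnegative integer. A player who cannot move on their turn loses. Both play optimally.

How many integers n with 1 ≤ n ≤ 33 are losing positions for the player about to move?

7

Build the W/L table. Terminal = L. A non-terminal position is W if it has a move to some L; otherwise it is L.
n=0: no move → L
n=1: no move → L
n=2: →0(L), so W
n=3: →0(L), so W
n=4: →2(W), 3(W) — all W, so L
n=5: →0(L), so W
n=6: →4(L), so W
n=7: →0(L), so W
n=8: →4(L), so W
n=9: →6(W), 8(W) — all W, so L
n=10: →9(L), so W
n=11: →0(L), so W
n=12: →9(L), so W
n=13: →0(L), so W
n=14: →7(W), 12(W), 13(W) — all W, so L
n=15: →14(L), so W
n=16: →14(L), so W
n=17: →0(L), so W
n=18: →9(L), so W
n=19: →0(L), so W
n=20: →10(W), 15(W), 16(W), 18(W), 19(W) — all W, so L
n=21: →14(L), so W
n=22: →20(L), so W
n=23: →0(L), so W
n=24: →20(L), so W
n=25: →20(L), so W
n=26: →13(W), 24(W), 25(W) — all W, so L
n=27: →26(L), so W
n=28: →14(L), so W
n=29: →0(L), so W
n=30: →20(L), so W
n=31: →0(L), so W
n=32: →16(W), 24(W), 28(W), 30(W), 31(W) — all W, so L
n=33: →32(L), so W
L entries with 1 ≤ n ≤ 33 (n=0 is outside the asked range and is not counted): n = 1, 4, 9, 14, 20, 26, 32; that makes 7.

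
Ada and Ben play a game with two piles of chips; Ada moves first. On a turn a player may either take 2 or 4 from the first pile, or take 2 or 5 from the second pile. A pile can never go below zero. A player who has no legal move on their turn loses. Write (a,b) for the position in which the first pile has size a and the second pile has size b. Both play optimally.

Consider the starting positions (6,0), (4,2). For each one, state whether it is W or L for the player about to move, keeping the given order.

Positions with no move are L. A position that does have a move is losing for the player to move precisely when every available move leads to a winning position for the opponent. Fill in the labels:
No move ever increases a pile, so every position that can arise here has a ≤ 6 and b ≤ 2; it is enough to label the cells with 0 ≤ a ≤ 6 and 0 ≤ b ≤ 2.
Every move lowers a or b (never raises either), so fill the grid row by row in increasing a, and left to right within a row: each cell's successors are then already labelled.
      b=0  b=1  b=2
a=0:    L    L    W
a=1:    L    L    W
a=2:    W    W    L
a=3:    W    W    L
a=4:    W    W    W
a=5:    W    W    W
a=6:    L    L    W
Cells with no legal move (terminal, hence L): (0,0), (0,1), (1,0), (1,1).
The remaining L cells, each justified by listing all of its moves:
(2,2): moves to (0,2)(W), (2,0)(W); every one is W ⇒ L
(3,2): moves to (1,2)(W), (3,0)(W); every one is W ⇒ L
(6,0): moves to (4,0)(W), (2,0)(W); every one is W ⇒ L
(6,1): moves to (4,1)(W), (2,1)(W); every one is W ⇒ L
Every other cell has at least one move into one of the L cells above, so it is W.
(6,0): one of the L cells justified above, so L
(4,2): the move to (2,2) reaches an L cell, so W

(6,0): L, (4,2): W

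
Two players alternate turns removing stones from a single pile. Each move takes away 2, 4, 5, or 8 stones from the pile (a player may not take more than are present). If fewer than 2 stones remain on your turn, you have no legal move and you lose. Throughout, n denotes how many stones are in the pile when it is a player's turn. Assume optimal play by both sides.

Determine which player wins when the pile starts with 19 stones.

Build the W/L table. Terminal = L. A non-terminal position is W if it has a move to some L; otherwise it is L.
n=0: no move → L
n=1: no move → L
n=2: →0(L), so W
n=3: →1(L), so W
n=4: →0(L), so W
n=5: →1(L), so W
n=6: →1(L), so W
n=7: →5(W), 3(W), 2(W) — all W, so L
n=8: →0(L), so W
n=9: →7(L), so W
n=10: →8(W), 6(W), 5(W), 2(W) — all W, so L
n=11: →7(L), so W
n=12: →10(L), so W
n=13: →11(W), 9(W), 8(W), 5(W) — all W, so L
n=14: →10(L), so W
n=15: →13(L), so W
n=16: →14(W), 12(W), 11(W), 8(W) — all W, so L
n=17: →13(L), so W
n=18: →16(L), so W
n=19: →17(W), 15(W), 14(W), 11(W) — all W, so L
Every move from 19 reaches a W position, so the mover loses.

The second player wins.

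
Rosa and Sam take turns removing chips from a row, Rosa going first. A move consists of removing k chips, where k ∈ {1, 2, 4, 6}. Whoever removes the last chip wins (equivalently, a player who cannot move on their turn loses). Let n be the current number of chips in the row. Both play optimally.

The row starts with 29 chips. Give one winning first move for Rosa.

Remove 2, leaving 27.

Label each position W (a win for the player to move) or L (a loss). A position with no legal move is L; any other position is W exactly when some move reaches an L, and L when every move reaches a W.
n=0: no move → L
n=1: reaches L-position 0 → W
n=2: reaches L-position 0 → W
n=3: only reaches 2(W), 1(W), all W → L
n=4: reaches L-position 3 → W
n=5: reaches L-position 3 → W
n=6: reaches L-position 0 → W
n=7: reaches L-position 3 → W
n=8: only reaches 7(W), 6(W), 4(W), 2(W), all W → L
n=9: reaches L-position 8 → W
n=10: reaches L-position 8 → W
n=11: only reaches 10(W), 9(W), 7(W), 5(W), all W → L
n=12: reaches L-position 11 → W
n=13: reaches L-position 11 → W
n=14: reaches L-position 8 → W
n=15: reaches L-position 11 → W
n=16: only reaches 15(W), 14(W), 12(W), 10(W), all W → L
n=17: reaches L-position 16 → W
n=18: reaches L-position 16 → W
n=19: only reaches 18(W), 17(W), 15(W), 13(W), all W → L
n=20: reaches L-position 19 → W
n=21: reaches L-position 19 → W
n=22: reaches L-position 16 → W
n=23: reaches L-position 19 → W
n=24: only reaches 23(W), 22(W), 20(W), 18(W), all W → L
n=25: reaches L-position 24 → W
n=26: reaches L-position 24 → W
n=27: only reaches 26(W), 25(W), 23(W), 21(W), all W → L
n=28: reaches L-position 27 → W
n=29: reaches L-position 27 → W
From 29, the L positions reachable in one move are: 27.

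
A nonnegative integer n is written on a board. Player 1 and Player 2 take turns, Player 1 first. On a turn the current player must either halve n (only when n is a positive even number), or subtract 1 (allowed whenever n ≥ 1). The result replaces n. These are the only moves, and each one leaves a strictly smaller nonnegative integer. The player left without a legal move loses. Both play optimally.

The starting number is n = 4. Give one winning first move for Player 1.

Label each position W (a win for the player to move) or L (a loss). A position with no legal move is L; any other position is W exactly when some move reaches an L, and L when every move reaches a W.
n=0: no move → L
n=1: →0(L), so W
n=2: →1(W) only, which is W, so L
n=3: →2(L), so W
n=4: →2(L), so W
From 4, the L positions reachable in one move are: 2.

Move to 2.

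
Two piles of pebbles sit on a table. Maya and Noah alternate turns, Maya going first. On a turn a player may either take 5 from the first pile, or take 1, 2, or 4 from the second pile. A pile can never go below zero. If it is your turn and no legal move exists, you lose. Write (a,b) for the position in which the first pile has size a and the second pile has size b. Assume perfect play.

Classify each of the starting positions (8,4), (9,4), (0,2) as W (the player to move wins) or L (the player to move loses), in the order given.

Use the standard recursion: the mover loses at a terminal position; elsewhere, the mover wins exactly when some move hands the opponent an L position.
No move ever increases a pile, so every position that can arise here has a ≤ 9 and b ≤ 4; it is enough to label the cells with 0 ≤ a ≤ 9 and 0 ≤ b ≤ 4.
Every move lowers a or b (never raises either), so fill the grid row by row in increasing a, and left to right within a row: each cell's successors are then already labelled.
      b=0  b=1  b=2  b=3  b=4
a=0:    L    W    W    L    W
a=1:    L    W    W    L    W
a=2:    L    W    W    L    W
a=3:    L    W    W    L    W
a=4:    L    W    W    L    W
a=5:    W    L    W    W    L
a=6:    W    L    W    W    L
a=7:    W    L    W    W    L
a=8:    W    L    W    W    L
a=9:    W    L    W    W    L
Cells with no legal move (terminal, hence L): (0,0), (1,0), (2,0), (3,0), (4,0).
The remaining L cells, each justified by listing all of its moves:
(0,3): moves to (0,2)(W), (0,1)(W); every one is W ⇒ L
(1,3): moves to (1,2)(W), (1,1)(W); every one is W ⇒ L
(2,3): moves to (2,2)(W), (2,1)(W); every one is W ⇒ L
(3,3): moves to (3,2)(W), (3,1)(W); every one is W ⇒ L
(4,3): moves to (4,2)(W), (4,1)(W); every one is W ⇒ L
(5,1): moves to (0,1)(W), (5,0)(W); every one is W ⇒ L
(5,4): moves to (0,4)(W), (5,3)(W), (5,2)(W), (5,0)(W); every one is W ⇒ L
(6,1): moves to (1,1)(W), (6,0)(W); every one is W ⇒ L
(6,4): moves to (1,4)(W), (6,3)(W), (6,2)(W), (6,0)(W); every one is W ⇒ L
(7,1): moves to (2,1)(W), (7,0)(W); every one is W ⇒ L
(7,4): moves to (2,4)(W), (7,3)(W), (7,2)(W), (7,0)(W); every one is W ⇒ L
(8,1): moves to (3,1)(W), (8,0)(W); every one is W ⇒ L
(8,4): moves to (3,4)(W), (8,3)(W), (8,2)(W), (8,0)(W); every one is W ⇒ L
(9,1): moves to (4,1)(W), (9,0)(W); every one is W ⇒ L
(9,4): moves to (4,4)(W), (9,3)(W), (9,2)(W), (9,0)(W); every one is W ⇒ L
Every other cell has at least one move into one of the L cells above, so it is W.
(8,4): one of the L cells justified above, so L
(9,4): one of the L cells justified above, so L
(0,2): the move to (0,0) reaches an L cell, so W

(8,4): L, (9,4): L, (0,2): W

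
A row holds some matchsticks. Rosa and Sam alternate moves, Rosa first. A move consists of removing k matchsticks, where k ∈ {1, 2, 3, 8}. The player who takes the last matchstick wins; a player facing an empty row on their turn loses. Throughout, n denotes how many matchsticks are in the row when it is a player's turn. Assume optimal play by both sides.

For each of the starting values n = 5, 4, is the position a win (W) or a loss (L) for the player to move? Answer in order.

Work bottom-up. With no move the player to move loses. Otherwise the position is W if at least one move leads to an L position for the opponent, and L if every move leads to a W.
n=0: no move → L
n=1: →0(L), so W
n=2: →0(L), so W
n=3: →0(L), so W
n=4: →3(W), 2(W), 1(W) — all W, so L
n=5: →4(L), so W

5: W, 4: L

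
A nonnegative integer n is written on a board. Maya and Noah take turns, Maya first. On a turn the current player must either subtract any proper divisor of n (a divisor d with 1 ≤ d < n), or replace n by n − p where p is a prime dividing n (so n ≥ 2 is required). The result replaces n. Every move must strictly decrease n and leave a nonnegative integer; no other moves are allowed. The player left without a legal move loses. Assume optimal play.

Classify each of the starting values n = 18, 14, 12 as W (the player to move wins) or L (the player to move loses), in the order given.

Build the W/L table. Terminal = L. A non-terminal position is W if it has a move to some L; otherwise it is L.
n=0: no move → L
n=1: no move → L
n=2: W (go to 0, an L position)
n=3: W (go to 0, an L position)
n=4: L (options 2(W), 3(W) are all W)
n=5: W (go to 0, an L position)
n=6: W (go to 4, an L position)
n=7: W (go to 0, an L position)
n=8: W (go to 4, an L position)
n=9: L (options 6(W), 8(W) are all W)
n=10: W (go to 9, an L position)
n=11: W (go to 0, an L position)
n=12: W (go to 9, an L position)
n=13: W (go to 0, an L position)
n=14: L (options 7(W), 12(W), 13(W) are all W)
n=15: W (go to 14, an L position)
n=16: W (go to 14, an L position)
n=17: W (go to 0, an L position)
n=18: W (go to 9, an L position)

18: W, 14: L, 12: W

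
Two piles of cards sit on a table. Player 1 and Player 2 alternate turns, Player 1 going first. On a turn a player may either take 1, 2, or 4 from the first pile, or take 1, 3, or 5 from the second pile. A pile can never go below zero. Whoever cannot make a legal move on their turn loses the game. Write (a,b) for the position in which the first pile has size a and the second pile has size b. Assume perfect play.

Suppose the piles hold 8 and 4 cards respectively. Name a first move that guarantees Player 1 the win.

Move to (6,4).

Compute win/loss labels from the base case upward. A position with no move is L. Any other position is W if it can reach an L in one move, else L.
No move ever increases a pile, so every position that can arise here has a ≤ 8 and b ≤ 4; it is enough to label the cells with 0 ≤ a ≤ 8 and 0 ≤ b ≤ 4.
Every move lowers a or b (never raises either), so fill the grid row by row in increasing a, and left to right within a row: each cell's successors are then already labelled.
      b=0  b=1  b=2  b=3  b=4
a=0:    L    W    L    W    L
a=1:    W    L    W    L    W
a=2:    W    W    W    W    W
a=3:    L    W    L    W    L
a=4:    W    L    W    L    W
a=5:    W    W    W    W    W
a=6:    L    W    L    W    L
a=7:    W    L    W    L    W
a=8:    W    W    W    W    W
Cells with no legal move (terminal, hence L): (0,0).
The remaining L cells, each justified by listing all of its moves:
(0,2): →(0,1)(W) only, which is W, so L
(0,4): →(0,3)(W), (0,1)(W) — all W, so L
(1,1): →(0,1)(W), (1,0)(W) — all W, so L
(1,3): →(0,3)(W), (1,2)(W), (1,0)(W) — all W, so L
(3,0): →(2,0)(W), (1,0)(W) — all W, so L
(3,2): →(2,2)(W), (1,2)(W), (3,1)(W) — all W, so L
(3,4): →(2,4)(W), (1,4)(W), (3,3)(W), (3,1)(W) — all W, so L
(4,1): →(3,1)(W), (2,1)(W), (0,1)(W), (4,0)(W) — all W, so L
(4,3): →(3,3)(W), (2,3)(W), (0,3)(W), (4,2)(W), (4,0)(W) — all W, so L
(6,0): →(5,0)(W), (4,0)(W), (2,0)(W) — all W, so L
(6,2): →(5,2)(W), (4,2)(W), (2,2)(W), (6,1)(W) — all W, so L
(6,4): →(5,4)(W), (4,4)(W), (2,4)(W), (6,3)(W), (6,1)(W) — all W, so L
(7,1): →(6,1)(W), (5,1)(W), (3,1)(W), (7,0)(W) — all W, so L
(7,3): →(6,3)(W), (5,3)(W), (3,3)(W), (7,2)(W), (7,0)(W) — all W, so L
Every other cell has at least one move into one of the L cells above, so it is W.
From (8,4), the L positions reachable in one move are: (6,4).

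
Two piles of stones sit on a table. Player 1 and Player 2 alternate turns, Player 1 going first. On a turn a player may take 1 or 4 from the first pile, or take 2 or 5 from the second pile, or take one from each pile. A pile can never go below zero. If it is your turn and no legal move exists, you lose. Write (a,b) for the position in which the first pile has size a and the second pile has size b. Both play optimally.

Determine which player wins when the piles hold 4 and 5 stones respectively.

Label each position W (a win for the player to move) or L (a loss). A position with no legal move is L; any other position is W exactly when some move reaches an L, and L when every move reaches a W.
No move ever increases a pile, so every position that can arise here has a ≤ 4 and b ≤ 5; it is enough to label the cells with 0 ≤ a ≤ 4 and 0 ≤ b ≤ 5.
Every move lowers a or b (never raises either), so fill the grid row by row in increasing a, and left to right within a row: each cell's successors are then already labelled.
      b=0  b=1  b=2  b=3  b=4  b=5
a=0:    L    L    W    W    L    W
a=1:    W    W    W    L    W    W
a=2:    L    L    W    W    W    W
a=3:    W    W    W    L    L    W
a=4:    W    W    L    W    W    W
Cells with no legal move (terminal, hence L): (0,0), (0,1).
The remaining L cells, each justified by listing all of its moves:
(0,4): only reaches (0,2)(W), which is W → L
(1,3): only reaches (0,3)(W), (1,1)(W), (0,2)(W), all W → L
(2,0): only reaches (1,0)(W), which is W → L
(2,1): only reaches (1,1)(W), (1,0)(W), all W → L
(3,3): only reaches (2,3)(W), (3,1)(W), (2,2)(W), all W → L
(3,4): only reaches (2,4)(W), (3,2)(W), (2,3)(W), all W → L
(4,2): only reaches (3,2)(W), (0,2)(W), (4,0)(W), (3,1)(W), all W → L
Every other cell has at least one move into one of the L cells above, so it is W.
The starting position (4,5) is W: Player 1 should move to (3,4), handing over an L position.

Player 1 wins.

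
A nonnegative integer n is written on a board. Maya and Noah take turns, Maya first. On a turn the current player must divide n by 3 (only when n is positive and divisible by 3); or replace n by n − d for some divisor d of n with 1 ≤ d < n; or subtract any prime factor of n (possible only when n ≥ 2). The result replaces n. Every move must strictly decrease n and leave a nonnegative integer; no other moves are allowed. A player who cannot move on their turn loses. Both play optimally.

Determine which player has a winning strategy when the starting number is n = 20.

Build the W/L table. Terminal = L. A non-terminal position is W if it has a move to some L; otherwise it is L.
n=0: no move → L
n=1: no move → L
n=2: can move to 0, which is L ⇒ W
n=3: can move to 0, which is L ⇒ W
n=4: moves to 2(W), 3(W); every one is W ⇒ L
n=5: can move to 0, which is L ⇒ W
n=6: can move to 4, which is L ⇒ W
n=7: can move to 0, which is L ⇒ W
n=8: can move to 4, which is L ⇒ W
n=9: moves to 3(W), 6(W), 8(W); every one is W ⇒ L
n=10: can move to 9, which is L ⇒ W
n=11: can move to 0, which is L ⇒ W
n=12: can move to 4, which is L ⇒ W
n=13: can move to 0, which is L ⇒ W
n=14: moves to 7(W), 12(W), 13(W); every one is W ⇒ L
n=15: can move to 14, which is L ⇒ W
n=16: can move to 14, which is L ⇒ W
n=17: can move to 0, which is L ⇒ W
n=18: can move to 9, which is L ⇒ W
n=19: can move to 0, which is L ⇒ W
n=20: moves to 10(W), 15(W), 16(W), 18(W), 19(W); every one is W ⇒ L
The starting position 20 is L: whatever Maya does, the opponent receives a W position.

Noah wins.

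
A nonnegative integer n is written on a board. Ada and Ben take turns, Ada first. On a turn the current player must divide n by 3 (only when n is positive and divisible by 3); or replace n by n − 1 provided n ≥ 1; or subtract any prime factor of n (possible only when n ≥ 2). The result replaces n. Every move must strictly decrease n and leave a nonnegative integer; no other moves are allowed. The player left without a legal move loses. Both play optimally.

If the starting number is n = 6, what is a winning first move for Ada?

Label each position W (a win for the player to move) or L (a loss). A position with no legal move is L; any other position is W exactly when some move reaches an L, and L when every move reaches a W.
n=0: no move → L
n=1: can move to 0, which is L ⇒ W
n=2: can move to 0, which is L ⇒ W
n=3: can move to 0, which is L ⇒ W
n=4: moves to 2(W), 3(W); every one is W ⇒ L
n=5: can move to 0, which is L ⇒ W
n=6: can move to 4, which is L ⇒ W
From 6, the L positions reachable in one move are: 4.

Move to 4.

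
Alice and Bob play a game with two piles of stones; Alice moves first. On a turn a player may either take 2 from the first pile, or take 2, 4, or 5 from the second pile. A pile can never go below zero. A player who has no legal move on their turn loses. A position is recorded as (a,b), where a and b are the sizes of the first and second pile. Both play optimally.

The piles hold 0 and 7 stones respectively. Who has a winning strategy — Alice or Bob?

Compute win/loss labels from the base case upward. A position with no move is L. Any other position is W if it can reach an L in one move, else L.
No move ever increases a pile, so every position that can arise here has a ≤ 0 and b ≤ 7; it is enough to label the cells with 0 ≤ a ≤ 0 and 0 ≤ b ≤ 7.
Every move lowers a or b (never raises either), so fill the grid row by row in increasing a, and left to right within a row: each cell's successors are then already labelled.
      b=0  b=1  b=2  b=3  b=4  b=5  b=6  b=7
a=0:    L    L    W    W    W    W    W    L
Cells with no legal move (terminal, hence L): (0,0), (0,1).
The remaining L cells, each justified by listing all of its moves:
(0,7): L (options (0,5)(W), (0,3)(W), (0,2)(W) are all W)
Every other cell has at least one move into one of the L cells above, so it is W.
The starting position (0,7) is L: whatever Alice does, the opponent receives a W position.

Bob wins.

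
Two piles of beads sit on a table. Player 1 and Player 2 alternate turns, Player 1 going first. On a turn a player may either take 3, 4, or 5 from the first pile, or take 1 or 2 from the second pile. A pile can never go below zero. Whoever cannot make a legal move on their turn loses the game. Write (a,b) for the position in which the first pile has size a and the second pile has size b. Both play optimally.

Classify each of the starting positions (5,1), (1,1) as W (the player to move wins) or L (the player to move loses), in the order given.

(5,1): L, (1,1): W

Compute win/loss labels from the base case upward. A position with no move is L. Any other position is W if it can reach an L in one move, else L.
No move ever increases a pile, so every position that can arise here has a ≤ 5 and b ≤ 1; it is enough to label the cells with 0 ≤ a ≤ 5 and 0 ≤ b ≤ 1.
Every move lowers a or b (never raises either), so fill the grid row by row in increasing a, and left to right within a row: each cell's successors are then already labelled.
      b=0  b=1
a=0:    L    W
a=1:    L    W
a=2:    L    W
a=3:    W    L
a=4:    W    L
a=5:    W    L
Cells with no legal move (terminal, hence L): (0,0), (1,0), (2,0).
The remaining L cells, each justified by listing all of its moves:
(3,1): only reaches (0,1)(W), (3,0)(W), all W → L
(4,1): only reaches (1,1)(W), (0,1)(W), (4,0)(W), all W → L
(5,1): only reaches (2,1)(W), (1,1)(W), (0,1)(W), (5,0)(W), all W → L
Every other cell has at least one move into one of the L cells above, so it is W.
(5,1): one of the L cells justified above, so L
(1,1): the move to (1,0) reaches an L cell, so W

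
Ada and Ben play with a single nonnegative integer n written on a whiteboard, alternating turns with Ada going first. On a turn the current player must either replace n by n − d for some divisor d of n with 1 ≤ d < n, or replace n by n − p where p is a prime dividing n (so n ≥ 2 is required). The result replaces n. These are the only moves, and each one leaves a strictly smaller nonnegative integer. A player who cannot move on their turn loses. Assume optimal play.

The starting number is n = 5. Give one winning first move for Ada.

Use the standard recursion: the mover loses at a terminal position; elsewhere, the mover wins exactly when some move hands the opponent an L position.
n=0: no move → L
n=1: no move → L
n=2: W (go to 0, an L position)
n=3: W (go to 0, an L position)
n=4: L (options 2(W), 3(W) are all W)
n=5: W (go to 0, an L position)
From 5, the L positions reachable in one move are: 0, 4. Any move reaching one of these is winning.

Move to 0.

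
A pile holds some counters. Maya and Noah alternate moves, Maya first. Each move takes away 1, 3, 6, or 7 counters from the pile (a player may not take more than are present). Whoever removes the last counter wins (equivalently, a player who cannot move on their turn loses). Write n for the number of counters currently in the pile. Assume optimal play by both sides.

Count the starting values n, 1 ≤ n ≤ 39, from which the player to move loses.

10

Classify positions by backward induction: terminal positions (no move available) are L. From any other position, the mover wins iff some move reaches an L.
n=0: no move → L
n=1: can move to 0, which is L ⇒ W
n=2: the only move is to 1(W), a W ⇒ L
n=3: can move to 2, which is L ⇒ W
n=4: moves to 3(W), 1(W); every one is W ⇒ L
n=5: can move to 4, which is L ⇒ W
n=6: can move to 0, which is L ⇒ W
n=7: can move to 4, which is L ⇒ W
n=8: can move to 2, which is L ⇒ W
n=9: can move to 2, which is L ⇒ W
n=10: can move to 4, which is L ⇒ W
n=11: can move to 4, which is L ⇒ W
n=12: moves to 11(W), 9(W), 6(W), 5(W); every one is W ⇒ L
n=13: can move to 12, which is L ⇒ W
n=14: moves to 13(W), 11(W), 8(W), 7(W); every one is W ⇒ L
n=15: can move to 14, which is L ⇒ W
n=16: moves to 15(W), 13(W), 10(W), 9(W); every one is W ⇒ L
n=17: can move to 16, which is L ⇒ W
n=18: can move to 12, which is L ⇒ W
n=19: can move to 16, which is L ⇒ W
n=20: can move to 14, which is L ⇒ W
n=21: can move to 14, which is L ⇒ W
n=22: can move to 16, which is L ⇒ W
n=23: can move to 16, which is L ⇒ W
n=24: moves to 23(W), 21(W), 18(W), 17(W); every one is W ⇒ L
n=25: can move to 24, which is L ⇒ W
n=26: moves to 25(W), 23(W), 20(W), 19(W); every one is W ⇒ L
n=27: can move to 26, which is L ⇒ W
n=28: moves to 27(W), 25(W), 22(W), 21(W); every one is W ⇒ L
n=29: can move to 28, which is L ⇒ W
n=30: can move to 24, which is L ⇒ W
n=31: can move to 28, which is L ⇒ W
n=32: can move to 26, which is L ⇒ W
n=33: can move to 26, which is L ⇒ W
n=34: can move to 28, which is L ⇒ W
n=35: can move to 28, which is L ⇒ W
n=36: moves to 35(W), 33(W), 30(W), 29(W); every one is W ⇒ L
n=37: can move to 36, which is L ⇒ W
n=38: moves to 37(W), 35(W), 32(W), 31(W); every one is W ⇒ L
n=39: can move to 38, which is L ⇒ W
L entries with 1 ≤ n ≤ 39 (n=0 is outside the asked range and is not counted): n = 2, 4, 12, 14, 16, 24, 26, 28, 36, 38; that makes 10.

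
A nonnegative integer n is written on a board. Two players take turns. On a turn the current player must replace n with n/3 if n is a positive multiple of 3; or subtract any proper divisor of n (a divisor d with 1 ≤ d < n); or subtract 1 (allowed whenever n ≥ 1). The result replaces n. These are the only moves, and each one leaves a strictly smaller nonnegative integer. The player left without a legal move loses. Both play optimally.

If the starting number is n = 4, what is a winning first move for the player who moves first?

Classify positions by backward induction: terminal positions (no move available) are L. From any other position, the mover wins iff some move reaches an L.
n=0: no move → L
n=1: →0(L), so W
n=2: →1(W) only, which is W, so L
n=3: →2(L), so W
n=4: →2(L), so W
From 4, the L positions reachable in one move are: 2.

Move to 2.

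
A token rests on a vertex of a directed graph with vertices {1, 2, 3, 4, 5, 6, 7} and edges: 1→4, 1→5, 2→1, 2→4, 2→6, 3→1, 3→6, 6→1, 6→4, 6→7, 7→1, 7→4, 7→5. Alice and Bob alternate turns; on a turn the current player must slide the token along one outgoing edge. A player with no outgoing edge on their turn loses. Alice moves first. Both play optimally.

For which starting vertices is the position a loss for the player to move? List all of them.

Classify positions by backward induction: terminal positions (no move available) are L. From any other position, the mover wins iff some move reaches an L.
Every edge goes from a vertex to one that appears earlier in the order 5, 4, 1, 7, 6, 2, 3, so processing vertices in that order labels each vertex after all of its successors.
5: no outgoing edge → L
4: no outgoing edge → L
1: →4(L), so W
7: →4(L), so W
6: →4(L), so W
2: →4(L), so W
3: →6(W), 1(W) — all W, so L
The losing starting vertices are exactly the entries labelled L in this table (3 of them).

3, 4, 5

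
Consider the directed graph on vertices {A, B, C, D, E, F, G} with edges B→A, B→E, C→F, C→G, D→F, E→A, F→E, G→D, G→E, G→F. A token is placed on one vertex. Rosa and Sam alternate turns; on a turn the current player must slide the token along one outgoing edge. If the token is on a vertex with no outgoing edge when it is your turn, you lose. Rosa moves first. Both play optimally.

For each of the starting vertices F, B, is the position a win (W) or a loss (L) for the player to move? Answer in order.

F: L, B: W

Build the W/L table. Terminal = L. A non-terminal position is W if it has a move to some L; otherwise it is L.
Every edge goes from a vertex to one that appears earlier in the order A, E, B, F, D, G, C, so processing vertices in that order labels each vertex after all of its successors.
A: no outgoing edge → L
E: reaches L-position A → W
B: reaches L-position A → W
F: only reaches E(W), which is W → L
D: reaches L-position F → W
G: reaches L-position F → W
C: reaches L-position F → W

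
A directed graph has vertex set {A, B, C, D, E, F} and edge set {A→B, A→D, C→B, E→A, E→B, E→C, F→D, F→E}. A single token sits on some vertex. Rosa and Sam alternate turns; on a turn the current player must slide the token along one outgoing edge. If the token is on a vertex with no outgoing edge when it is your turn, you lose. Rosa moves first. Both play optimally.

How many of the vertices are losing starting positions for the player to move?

Use the standard recursion: the mover loses at a terminal position; elsewhere, the mover wins exactly when some move hands the opponent an L position.
Every edge goes from a vertex to one that appears earlier in the order D, B, A, C, E, F, so processing vertices in that order labels each vertex after all of its successors.
D: no outgoing edge → L
B: no outgoing edge → L
A: W (go to B, an L position)
C: W (go to B, an L position)
E: W (go to B, an L position)
F: W (go to D, an L position)
The L vertices are B, D; that is 2 in all.

2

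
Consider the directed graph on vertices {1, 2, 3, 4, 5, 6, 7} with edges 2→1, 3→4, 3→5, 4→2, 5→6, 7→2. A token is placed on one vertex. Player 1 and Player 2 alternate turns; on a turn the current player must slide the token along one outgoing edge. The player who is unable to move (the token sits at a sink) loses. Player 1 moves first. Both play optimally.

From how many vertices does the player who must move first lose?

Compute win/loss labels from the base case upward. A position with no move is L. Any other position is W if it can reach an L in one move, else L.
Every edge goes from a vertex to one that appears earlier in the order 6, 1, 2, 5, 4, 3, 7, so processing vertices in that order labels each vertex after all of its successors.
6: no outgoing edge → L
1: no outgoing edge → L
2: can move to 1, which is L ⇒ W
5: can move to 6, which is L ⇒ W
4: the only move is to 2(W), a W ⇒ L
3: can move to 4, which is L ⇒ W
7: the only move is to 2(W), a W ⇒ L
The L vertices are 1, 4, 6, 7; that is 4 in all.

4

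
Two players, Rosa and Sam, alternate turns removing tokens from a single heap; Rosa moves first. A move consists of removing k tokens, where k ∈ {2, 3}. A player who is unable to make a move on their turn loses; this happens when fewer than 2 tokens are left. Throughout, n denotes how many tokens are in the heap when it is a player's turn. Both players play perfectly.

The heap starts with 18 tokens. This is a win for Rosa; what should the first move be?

Remove 2, leaving 16.

Use the standard recursion: the mover loses at a terminal position; elsewhere, the mover wins exactly when some move hands the opponent an L position.
n=0: no move → L
n=1: no move → L
n=2: →0(L), so W
n=3: →1(L), so W
n=4: →1(L), so W
n=5: →3(W), 2(W) — all W, so L
n=6: →4(W), 3(W) — all W, so L
n=7: →5(L), so W
n=8: →6(L), so W
n=9: →6(L), so W
n=10: →8(W), 7(W) — all W, so L
n=11: →9(W), 8(W) — all W, so L
n=12: →10(L), so W
n=13: →11(L), so W
n=14: →11(L), so W
n=15: →13(W), 12(W) — all W, so L
n=16: →14(W), 13(W) — all W, so L
n=17: →15(L), so W
n=18: →16(L), so W
From 18, the L positions reachable in one move are: 16, 15. Any move reaching one of these is winning.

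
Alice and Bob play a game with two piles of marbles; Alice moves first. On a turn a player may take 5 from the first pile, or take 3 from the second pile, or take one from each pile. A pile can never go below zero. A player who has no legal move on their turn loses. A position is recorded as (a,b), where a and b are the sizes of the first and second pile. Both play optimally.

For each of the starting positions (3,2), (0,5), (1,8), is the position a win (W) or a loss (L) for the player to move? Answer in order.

(3,2): L, (0,5): W, (1,8): W

Compute win/loss labels from the base case upward. A position with no move is L. Any other position is W if it can reach an L in one move, else L.
No move ever increases a pile, so every position that can arise here has a ≤ 3 and b ≤ 8; it is enough to label the cells with 0 ≤ a ≤ 3 and 0 ≤ b ≤ 8.
Every move lowers a or b (never raises either), so fill the grid row by row in increasing a, and left to right within a row: each cell's successors are then already labelled.
      b=0  b=1  b=2  b=3  b=4  b=5  b=6  b=7  b=8
a=0:    L    L    L    W    W    W    L    L    L
a=1:    L    W    W    W    L    L    L    W    W
a=2:    L    W    L    W    L    W    W    W    L
a=3:    L    W    L    W    L    W    L    W    L
Cells with no legal move (terminal, hence L): (0,0), (0,1), (0,2), (1,0), (2,0), (3,0).
The remaining L cells, each justified by listing all of its moves:
(0,6): the only move is to (0,3)(W), a W ⇒ L
(0,7): the only move is to (0,4)(W), a W ⇒ L
(0,8): the only move is to (0,5)(W), a W ⇒ L
(1,4): moves to (1,1)(W), (0,3)(W); every one is W ⇒ L
(1,5): moves to (1,2)(W), (0,4)(W); every one is W ⇒ L
(1,6): moves to (1,3)(W), (0,5)(W); every one is W ⇒ L
(2,2): the only move is to (1,1)(W), a W ⇒ L
(2,4): moves to (2,1)(W), (1,3)(W); every one is W ⇒ L
(2,8): moves to (2,5)(W), (1,7)(W); every one is W ⇒ L
(3,2): the only move is to (2,1)(W), a W ⇒ L
(3,4): moves to (3,1)(W), (2,3)(W); every one is W ⇒ L
(3,6): moves to (3,3)(W), (2,5)(W); every one is W ⇒ L
(3,8): moves to (3,5)(W), (2,7)(W); every one is W ⇒ L
Every other cell has at least one move into one of the L cells above, so it is W.
(3,2): one of the L cells justified above, so L
(0,5): the move to (0,2) reaches an L cell, so W
(1,8): the move to (1,5) reaches an L cell, so W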